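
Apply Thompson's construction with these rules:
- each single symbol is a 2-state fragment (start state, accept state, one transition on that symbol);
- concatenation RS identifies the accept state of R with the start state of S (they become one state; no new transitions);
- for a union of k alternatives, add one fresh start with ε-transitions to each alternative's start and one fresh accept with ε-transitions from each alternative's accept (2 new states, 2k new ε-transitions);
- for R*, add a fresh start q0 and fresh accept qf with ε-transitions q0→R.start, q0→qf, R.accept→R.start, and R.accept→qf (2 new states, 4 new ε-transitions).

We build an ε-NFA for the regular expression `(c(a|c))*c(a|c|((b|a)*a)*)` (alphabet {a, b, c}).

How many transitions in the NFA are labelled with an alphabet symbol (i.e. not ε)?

9

Building bottom-up:
Each of the 9 symbol leaves contributes exactly 1 symbol transition.
  a|c = 2 symbol transitions
  c(a|c) = 3 symbol transitions
  (c(a|c))* = 3 symbol transitions
  b|a = 2 symbol transitions
  (b|a)* = 2 symbol transitions
  (b|a)*a = 3 symbol transitions
  ((b|a)*a)* = 3 symbol transitions
  a|c|((b|a)*a)* = 5 symbol transitions
  (c(a|c))*c(a|c|((b|a)*a)*) = 9 symbol transitions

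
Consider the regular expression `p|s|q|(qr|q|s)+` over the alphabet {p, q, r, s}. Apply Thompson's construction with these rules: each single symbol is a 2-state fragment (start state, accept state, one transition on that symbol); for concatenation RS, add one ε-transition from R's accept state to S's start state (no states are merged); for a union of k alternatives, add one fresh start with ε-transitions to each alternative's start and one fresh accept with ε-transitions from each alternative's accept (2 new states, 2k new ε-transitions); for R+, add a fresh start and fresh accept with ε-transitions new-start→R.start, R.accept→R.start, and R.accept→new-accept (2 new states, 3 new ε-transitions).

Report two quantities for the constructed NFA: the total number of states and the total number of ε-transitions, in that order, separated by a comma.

Building bottom-up:
Each of the 7 symbol leaves contributes 2 states and 0 ε-transitions.
  qr : 4 states, 1 ε-transition
  qr|q|s : 10 states, 7 ε-transitions
  (qr|q|s)+ : 12 states, 10 ε-transitions
  p|s|q|(qr|q|s)+ : 20 states, 18 ε-transitions

20, 18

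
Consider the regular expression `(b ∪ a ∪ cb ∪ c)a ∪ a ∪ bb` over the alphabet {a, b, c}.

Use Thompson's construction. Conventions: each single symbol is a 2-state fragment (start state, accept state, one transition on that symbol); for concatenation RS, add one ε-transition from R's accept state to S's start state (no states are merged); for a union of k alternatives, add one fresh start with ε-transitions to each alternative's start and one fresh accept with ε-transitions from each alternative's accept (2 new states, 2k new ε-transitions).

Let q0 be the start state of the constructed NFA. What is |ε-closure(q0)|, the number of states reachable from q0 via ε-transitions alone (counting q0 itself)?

8

Compute the ε-closure size of each fragment's start state recursively; a symbol fragment's start has no outgoing ε-edge, so its closure is just itself (size 1).
  cb → |closure| equals the left operand's closure size = 1 (its accept is not ε-reachable, so the closure stops there)
  b ∪ a ∪ cb ∪ c → |closure| = 1 + 1 + 1 + 1 + 1 = 5 (the new accept is not ε-reachable since no branch accepts ε)
  (b ∪ a ∪ cb ∪ c)a → |closure| equals the left operand's closure size = 5 (its accept is not ε-reachable, so the closure stops there)
  bb → same as the first factor's closure: |closure| = 1
  (b ∪ a ∪ cb ∪ c)a ∪ a ∪ bb → |closure| = 1 + 5 + 1 + 1 = 8 (the new accept is not ε-reachable since no branch accepts ε)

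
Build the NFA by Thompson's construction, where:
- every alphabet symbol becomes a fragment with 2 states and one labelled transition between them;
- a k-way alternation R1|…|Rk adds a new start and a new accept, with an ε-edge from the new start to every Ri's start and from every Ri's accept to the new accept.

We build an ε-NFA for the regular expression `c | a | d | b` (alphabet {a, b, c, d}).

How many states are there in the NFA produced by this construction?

10

By structural recursion:
Each of the 4 symbol leaves contributes a 2-state fragment.
  c | a | d | b = 10 states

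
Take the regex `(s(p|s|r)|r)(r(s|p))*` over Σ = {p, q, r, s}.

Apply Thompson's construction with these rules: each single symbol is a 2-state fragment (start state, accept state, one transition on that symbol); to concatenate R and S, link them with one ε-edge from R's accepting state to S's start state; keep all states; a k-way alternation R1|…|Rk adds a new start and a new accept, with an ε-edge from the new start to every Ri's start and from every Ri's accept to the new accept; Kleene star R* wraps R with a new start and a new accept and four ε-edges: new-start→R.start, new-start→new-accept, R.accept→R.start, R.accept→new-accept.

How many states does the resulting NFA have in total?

24

Bottom-up over the parse tree:
Each of the 8 symbol leaves contributes a 2-state fragment.
  p|s|r — 8 states
  s(p|s|r) — 10 states
  s(p|s|r)|r — 14 states
  s|p — 6 states
  r(s|p) — 8 states
  (r(s|p))* — 10 states
  (s(p|s|r)|r)(r(s|p))* — 24 states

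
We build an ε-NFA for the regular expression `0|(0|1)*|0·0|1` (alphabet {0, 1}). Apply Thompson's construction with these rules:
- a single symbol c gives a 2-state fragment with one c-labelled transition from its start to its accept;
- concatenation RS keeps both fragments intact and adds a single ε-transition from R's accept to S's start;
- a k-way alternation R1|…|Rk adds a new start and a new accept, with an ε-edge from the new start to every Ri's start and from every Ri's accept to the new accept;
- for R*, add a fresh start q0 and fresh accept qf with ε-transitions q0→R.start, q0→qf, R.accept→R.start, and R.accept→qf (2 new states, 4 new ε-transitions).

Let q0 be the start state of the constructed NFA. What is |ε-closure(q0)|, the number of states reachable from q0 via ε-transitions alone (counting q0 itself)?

10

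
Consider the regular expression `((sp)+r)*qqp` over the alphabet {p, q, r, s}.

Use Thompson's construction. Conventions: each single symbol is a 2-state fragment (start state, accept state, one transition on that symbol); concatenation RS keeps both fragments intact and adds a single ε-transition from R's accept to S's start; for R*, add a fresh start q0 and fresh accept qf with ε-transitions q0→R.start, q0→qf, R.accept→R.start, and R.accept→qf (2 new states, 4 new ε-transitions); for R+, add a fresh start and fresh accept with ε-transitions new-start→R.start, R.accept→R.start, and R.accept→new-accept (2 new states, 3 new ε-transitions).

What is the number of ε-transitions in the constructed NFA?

Bottom-up over the parse tree:
Each of the 6 symbol leaves contributes 0 ε-transitions.
  sp = 1 ε-transition
  (sp)+ = 4 ε-transitions
  (sp)+r = 5 ε-transitions
  ((sp)+r)* = 9 ε-transitions
  ((sp)+r)*qqp = 12 ε-transitions

12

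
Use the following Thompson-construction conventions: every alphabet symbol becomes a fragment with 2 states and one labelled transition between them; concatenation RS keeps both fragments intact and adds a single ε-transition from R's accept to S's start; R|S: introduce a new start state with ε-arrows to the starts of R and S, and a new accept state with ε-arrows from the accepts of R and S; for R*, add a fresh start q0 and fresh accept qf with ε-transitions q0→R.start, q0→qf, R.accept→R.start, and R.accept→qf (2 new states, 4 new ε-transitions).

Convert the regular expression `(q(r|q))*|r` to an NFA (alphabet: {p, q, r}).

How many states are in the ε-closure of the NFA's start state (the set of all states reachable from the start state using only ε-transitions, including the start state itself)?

6

Let C(F) = |ε-closure(F.start)| within fragment F, and note whether F accepts ε. Symbol fragments have C = 1 and do not accept ε. Then:
  r|q — |ε-closure| = 1 + 1 + 1 = 3 (the new accept is not ε-reachable since no branch accepts ε)
  q(r|q) — |ε-closure| equals the left operand's closure size = 1 (its accept is not ε-reachable, so the closure stops there)
  (q(r|q))* — |ε-closure| = 1 (new start) + 1 (body) + 1 (new accept) = 3
  (q(r|q))*|r — |ε-closure| = 1 (new start) + (3 + 1) + 1 (new accept, since some branch ε-reaches its own accept) = 6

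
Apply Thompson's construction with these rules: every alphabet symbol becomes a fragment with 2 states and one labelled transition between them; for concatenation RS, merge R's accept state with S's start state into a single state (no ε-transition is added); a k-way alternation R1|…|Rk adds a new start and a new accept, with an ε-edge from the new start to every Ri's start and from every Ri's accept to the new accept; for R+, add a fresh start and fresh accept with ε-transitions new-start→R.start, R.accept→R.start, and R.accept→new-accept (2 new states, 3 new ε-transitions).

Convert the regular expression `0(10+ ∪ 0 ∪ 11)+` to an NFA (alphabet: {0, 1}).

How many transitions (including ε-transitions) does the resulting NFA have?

18

Recursing over subexpressions:
Each of the 6 symbol leaves contributes 1 transition (1 symbol, 0 ε).
  0+ → 4 transitions (1 symbol, 3 ε)
  10+ → 5 transitions (2 symbol, 3 ε)
  11 → 2 transitions (2 symbol, 0 ε)
  10+ ∪ 0 ∪ 11 → 14 transitions (5 symbol, 9 ε)
  (10+ ∪ 0 ∪ 11)+ → 17 transitions (5 symbol, 12 ε)
  0(10+ ∪ 0 ∪ 11)+ → 18 transitions (6 symbol, 12 ε)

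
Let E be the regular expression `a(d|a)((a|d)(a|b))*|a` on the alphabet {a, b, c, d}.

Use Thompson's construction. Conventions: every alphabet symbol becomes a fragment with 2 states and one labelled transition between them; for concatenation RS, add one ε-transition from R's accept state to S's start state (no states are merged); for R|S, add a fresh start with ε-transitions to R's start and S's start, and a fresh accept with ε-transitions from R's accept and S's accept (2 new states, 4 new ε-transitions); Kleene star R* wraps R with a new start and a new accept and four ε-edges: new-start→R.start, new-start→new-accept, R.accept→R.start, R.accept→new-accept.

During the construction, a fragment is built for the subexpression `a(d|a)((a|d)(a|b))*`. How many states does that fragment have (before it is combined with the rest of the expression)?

Fragment for `a(d|a)((a|d)(a|b))*`:
Each of the 7 symbol leaves contributes a 2-state fragment.
  d|a : 6 states
  a|d : 6 states
  a|b : 6 states
  (a|d)(a|b) : 12 states
  ((a|d)(a|b))* : 14 states
  a(d|a)((a|d)(a|b))* : 22 states

22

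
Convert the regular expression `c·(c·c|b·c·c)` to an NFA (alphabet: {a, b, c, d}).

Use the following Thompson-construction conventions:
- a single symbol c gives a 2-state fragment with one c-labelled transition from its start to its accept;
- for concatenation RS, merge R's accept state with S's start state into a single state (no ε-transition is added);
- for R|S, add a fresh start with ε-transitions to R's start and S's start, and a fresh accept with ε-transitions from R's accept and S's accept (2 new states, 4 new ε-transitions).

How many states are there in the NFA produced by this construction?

10

Bottom-up over the parse tree:
Each of the 6 symbol leaves contributes a 2-state fragment.
  c·c — 3 states
  b·c·c — 4 states
  c·c|b·c·c — 9 states
  c·(c·c|b·c·c) — 10 states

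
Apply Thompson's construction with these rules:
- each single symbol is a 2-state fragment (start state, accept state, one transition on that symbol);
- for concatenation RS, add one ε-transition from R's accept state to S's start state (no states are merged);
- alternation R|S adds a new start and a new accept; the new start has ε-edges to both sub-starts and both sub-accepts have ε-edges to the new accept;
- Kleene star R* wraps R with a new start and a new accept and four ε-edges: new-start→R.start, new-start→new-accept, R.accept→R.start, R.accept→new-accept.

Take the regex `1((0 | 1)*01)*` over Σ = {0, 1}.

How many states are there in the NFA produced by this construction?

16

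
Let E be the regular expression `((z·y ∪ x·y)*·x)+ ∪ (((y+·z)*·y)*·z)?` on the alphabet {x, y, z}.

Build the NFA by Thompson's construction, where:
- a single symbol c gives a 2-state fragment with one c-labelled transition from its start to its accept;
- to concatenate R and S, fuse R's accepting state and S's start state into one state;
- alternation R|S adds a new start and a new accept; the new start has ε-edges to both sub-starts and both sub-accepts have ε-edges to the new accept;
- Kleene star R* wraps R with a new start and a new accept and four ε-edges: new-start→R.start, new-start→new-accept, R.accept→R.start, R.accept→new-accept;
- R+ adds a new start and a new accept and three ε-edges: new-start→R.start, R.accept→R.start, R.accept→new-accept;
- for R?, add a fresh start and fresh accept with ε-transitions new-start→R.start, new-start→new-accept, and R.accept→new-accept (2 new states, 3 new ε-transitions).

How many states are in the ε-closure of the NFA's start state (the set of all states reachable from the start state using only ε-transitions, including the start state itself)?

Let C(F) = |ε-closure(F.start)| within fragment F, and note whether F accepts ε. Symbol fragments have C = 1 and do not accept ε. Then:
  z·y : same as the first factor's closure: |ε-closure| = 1
  x·y : same as the first factor's closure: |ε-closure| = 1
  z·y ∪ x·y : new start ε-reaches every alternative's start; none of them accept ε, so the new accept is not reached: |ε-closure| = 1 + 1 + 1 = 3
  (z·y ∪ x·y)* : |ε-closure| = 1 (new start) + 3 (body) + 1 (new accept) = 5
  (z·y ∪ x·y)*·x : the left operand accepts ε, so the closure extends into the next operand (the shared merged state is already counted); |ε-closure| = 5 + (1−1) = 5
  ((z·y ∪ x·y)*·x)+ : new start ε-reaches only the body's start; the new accept needs a symbol first: |ε-closure| = 1 + 5 = 6
  y+ : |ε-closure| = 1 + 1 = 2 (the body doesn't accept ε, so the new accept is not reached)
  y+·z : same as the first factor's closure: |ε-closure| = 2
  (y+·z)* : |ε-closure| = 1 (new start) + 2 (body) + 1 (new accept) = 4
  (y+·z)*·y : |ε-closure| = 4 + (1−1) = 4 (closure spills across the concat boundary because the left factor accepts ε)
  ((y+·z)*·y)* : |ε-closure| = 1 (new start) + 4 (body) + 1 (new accept) = 6
  ((y+·z)*·y)*·z : the left operand accepts ε, so the closure extends into the next operand (the shared merged state is already counted); |ε-closure| = 6 + (1−1) = 6
  (((y+·z)*·y)*·z)? : |ε-closure| = 1 (new start) + 6 (body) + 1 (new accept, via ε) = 8
  ((z·y ∪ x·y)*·x)+ ∪ (((y+·z)*·y)*·z)? : new start ε-reaches every alternative's start; at least one alternative accepts ε, so the union's new accept is reached too: |ε-closure| = 1 + 6 + 8 + 1 = 16

16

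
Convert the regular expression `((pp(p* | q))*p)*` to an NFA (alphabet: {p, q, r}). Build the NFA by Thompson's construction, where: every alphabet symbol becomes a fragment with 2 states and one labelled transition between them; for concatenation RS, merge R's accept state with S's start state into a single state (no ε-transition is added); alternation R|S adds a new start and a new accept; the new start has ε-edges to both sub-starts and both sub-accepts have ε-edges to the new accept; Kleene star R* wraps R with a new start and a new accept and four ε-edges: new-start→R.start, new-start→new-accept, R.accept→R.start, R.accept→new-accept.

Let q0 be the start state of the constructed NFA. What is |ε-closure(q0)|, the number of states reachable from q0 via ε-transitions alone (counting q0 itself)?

5

Compute the ε-closure size of each fragment's start state recursively; a symbol fragment's start has no outgoing ε-edge, so its closure is just itself (size 1).
  p* : C = 1 (new start) + 1 (body) + 1 (new accept) = 3
  p* | q : new start ε-reaches every alternative's start; at least one alternative accepts ε, so the union's new accept is reached too: C = 1 + 3 + 1 + 1 = 6
  pp(p* | q) : same as the first factor's closure: C = 1
  (pp(p* | q))* : new start has ε-edges to the inner start and to the new accept, so C = 2 + 1 = 3
  (pp(p* | q))*p : the left operand accepts ε, so the closure extends into the next operand (the shared merged state is already counted); C = 3 + (1−1) = 3
  ((pp(p* | q))*p)* : new start has ε-edges to the inner start and to the new accept, so C = 2 + 3 = 5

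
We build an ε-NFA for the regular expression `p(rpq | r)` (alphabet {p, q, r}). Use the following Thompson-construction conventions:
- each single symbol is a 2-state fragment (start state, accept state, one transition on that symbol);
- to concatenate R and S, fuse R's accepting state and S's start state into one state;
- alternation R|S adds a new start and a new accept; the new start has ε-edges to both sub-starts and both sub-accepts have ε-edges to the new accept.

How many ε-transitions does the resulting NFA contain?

Building bottom-up:
Each of the 5 symbol leaves contributes 0 ε-transitions.
  rpq : 0 ε-transitions
  rpq | r : 4 ε-transitions
  p(rpq | r) : 4 ε-transitions

4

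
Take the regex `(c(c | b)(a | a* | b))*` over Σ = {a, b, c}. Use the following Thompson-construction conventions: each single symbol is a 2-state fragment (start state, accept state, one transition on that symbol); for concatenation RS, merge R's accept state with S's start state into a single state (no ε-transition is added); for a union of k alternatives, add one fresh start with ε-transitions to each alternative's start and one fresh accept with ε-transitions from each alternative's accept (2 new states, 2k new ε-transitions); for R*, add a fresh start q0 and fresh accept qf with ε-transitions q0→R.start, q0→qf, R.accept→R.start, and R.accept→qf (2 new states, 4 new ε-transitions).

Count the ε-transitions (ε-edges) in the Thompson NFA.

18

Per subexpression:
Each of the 6 symbol leaves contributes 0 ε-transitions.
  c | b = 4 ε-transitions
  a* = 4 ε-transitions
  a | a* | b = 10 ε-transitions
  c(c | b)(a | a* | b) = 14 ε-transitions
  (c(c | b)(a | a* | b))* = 18 ε-transitions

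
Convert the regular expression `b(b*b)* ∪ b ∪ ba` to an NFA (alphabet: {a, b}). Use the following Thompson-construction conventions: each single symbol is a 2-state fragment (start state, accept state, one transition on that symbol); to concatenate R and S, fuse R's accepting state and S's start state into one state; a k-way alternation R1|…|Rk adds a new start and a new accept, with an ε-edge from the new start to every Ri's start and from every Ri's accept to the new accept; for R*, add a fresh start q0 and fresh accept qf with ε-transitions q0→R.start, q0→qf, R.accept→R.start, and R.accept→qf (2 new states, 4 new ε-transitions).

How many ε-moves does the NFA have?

14

Per subexpression:
Each of the 6 symbol leaves contributes 0 ε-transitions.
  b* = 4 ε-transitions
  b*b = 4 ε-transitions
  (b*b)* = 8 ε-transitions
  b(b*b)* = 8 ε-transitions
  ba = 0 ε-transitions
  b(b*b)* ∪ b ∪ ba = 14 ε-transitions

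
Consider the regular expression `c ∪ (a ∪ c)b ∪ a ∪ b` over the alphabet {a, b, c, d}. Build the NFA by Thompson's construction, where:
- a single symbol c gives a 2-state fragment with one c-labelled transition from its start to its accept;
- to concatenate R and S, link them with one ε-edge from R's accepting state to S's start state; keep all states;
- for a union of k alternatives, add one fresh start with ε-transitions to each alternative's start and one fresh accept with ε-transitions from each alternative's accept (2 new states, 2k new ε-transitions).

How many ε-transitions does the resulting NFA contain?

By structural recursion:
Each of the 6 symbol leaves contributes 0 ε-transitions.
  a ∪ c → 4 ε-transitions
  (a ∪ c)b → 5 ε-transitions
  c ∪ (a ∪ c)b ∪ a ∪ b → 13 ε-transitions

13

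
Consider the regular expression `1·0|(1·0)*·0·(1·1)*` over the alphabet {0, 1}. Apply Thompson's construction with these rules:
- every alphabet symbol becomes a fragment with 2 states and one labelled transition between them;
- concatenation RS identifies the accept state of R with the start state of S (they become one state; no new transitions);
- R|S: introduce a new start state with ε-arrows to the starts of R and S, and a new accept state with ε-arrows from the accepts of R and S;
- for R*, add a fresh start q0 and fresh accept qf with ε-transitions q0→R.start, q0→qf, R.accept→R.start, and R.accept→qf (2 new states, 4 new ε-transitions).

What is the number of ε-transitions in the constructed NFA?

Bottom-up over the parse tree:
Each of the 7 symbol leaves contributes 0 ε-transitions.
  1·0 = 0 ε-transitions
  1·0 = 0 ε-transitions
  (1·0)* = 4 ε-transitions
  1·1 = 0 ε-transitions
  (1·1)* = 4 ε-transitions
  (1·0)*·0·(1·1)* = 8 ε-transitions
  1·0|(1·0)*·0·(1·1)* = 12 ε-transitions

12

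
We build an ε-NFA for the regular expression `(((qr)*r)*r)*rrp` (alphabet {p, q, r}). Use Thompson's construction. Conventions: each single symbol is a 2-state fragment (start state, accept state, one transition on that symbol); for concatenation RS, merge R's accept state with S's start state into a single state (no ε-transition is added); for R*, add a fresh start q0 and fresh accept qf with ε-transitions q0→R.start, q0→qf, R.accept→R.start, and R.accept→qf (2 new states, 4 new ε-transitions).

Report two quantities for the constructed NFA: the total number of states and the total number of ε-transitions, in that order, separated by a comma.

14, 12

Per subexpression:
Each of the 7 symbol leaves contributes 2 states and 0 ε-transitions.
  qr = 3 states, 0 ε-transitions
  (qr)* = 5 states, 4 ε-transitions
  (qr)*r = 6 states, 4 ε-transitions
  ((qr)*r)* = 8 states, 8 ε-transitions
  ((qr)*r)*r = 9 states, 8 ε-transitions
  (((qr)*r)*r)* = 11 states, 12 ε-transitions
  (((qr)*r)*r)*rrp = 14 states, 12 ε-transitions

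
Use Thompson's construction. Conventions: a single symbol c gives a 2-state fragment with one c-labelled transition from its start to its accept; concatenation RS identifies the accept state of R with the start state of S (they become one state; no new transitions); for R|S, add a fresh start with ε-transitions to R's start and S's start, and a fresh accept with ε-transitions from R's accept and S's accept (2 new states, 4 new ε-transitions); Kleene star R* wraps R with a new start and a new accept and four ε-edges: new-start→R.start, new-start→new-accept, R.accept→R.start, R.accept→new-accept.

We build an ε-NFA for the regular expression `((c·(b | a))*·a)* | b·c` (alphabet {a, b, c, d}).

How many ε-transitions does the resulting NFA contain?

Per subexpression:
Each of the 6 symbol leaves contributes 0 ε-transitions.
  b | a — 4 ε-transitions
  c·(b | a) — 4 ε-transitions
  (c·(b | a))* — 8 ε-transitions
  (c·(b | a))*·a — 8 ε-transitions
  ((c·(b | a))*·a)* — 12 ε-transitions
  b·c — 0 ε-transitions
  ((c·(b | a))*·a)* | b·c — 16 ε-transitions

16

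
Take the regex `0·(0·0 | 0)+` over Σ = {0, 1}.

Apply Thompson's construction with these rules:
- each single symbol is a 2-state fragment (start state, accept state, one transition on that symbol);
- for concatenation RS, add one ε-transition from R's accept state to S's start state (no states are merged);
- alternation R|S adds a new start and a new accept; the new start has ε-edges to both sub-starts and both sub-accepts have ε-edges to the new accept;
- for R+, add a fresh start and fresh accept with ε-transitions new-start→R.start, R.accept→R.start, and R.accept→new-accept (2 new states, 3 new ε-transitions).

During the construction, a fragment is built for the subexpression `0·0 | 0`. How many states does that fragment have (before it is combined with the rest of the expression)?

Fragment for `0·0 | 0`:
Each of the 3 symbol leaves contributes a 2-state fragment.
  0·0 : 4 states
  0·0 | 0 : 8 states

8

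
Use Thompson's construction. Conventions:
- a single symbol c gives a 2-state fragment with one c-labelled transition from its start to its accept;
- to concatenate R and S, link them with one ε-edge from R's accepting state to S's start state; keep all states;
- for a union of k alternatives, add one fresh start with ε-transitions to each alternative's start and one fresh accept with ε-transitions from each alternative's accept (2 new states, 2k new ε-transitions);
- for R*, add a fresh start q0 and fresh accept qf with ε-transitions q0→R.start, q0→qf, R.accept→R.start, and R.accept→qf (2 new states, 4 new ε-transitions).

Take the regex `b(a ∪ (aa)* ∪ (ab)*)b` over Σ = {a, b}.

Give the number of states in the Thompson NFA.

Recursing over subexpressions:
Each of the 7 symbol leaves contributes a 2-state fragment.
  aa : 4 states
  (aa)* : 6 states
  ab : 4 states
  (ab)* : 6 states
  a ∪ (aa)* ∪ (ab)* : 16 states
  b(a ∪ (aa)* ∪ (ab)*)b : 20 states

20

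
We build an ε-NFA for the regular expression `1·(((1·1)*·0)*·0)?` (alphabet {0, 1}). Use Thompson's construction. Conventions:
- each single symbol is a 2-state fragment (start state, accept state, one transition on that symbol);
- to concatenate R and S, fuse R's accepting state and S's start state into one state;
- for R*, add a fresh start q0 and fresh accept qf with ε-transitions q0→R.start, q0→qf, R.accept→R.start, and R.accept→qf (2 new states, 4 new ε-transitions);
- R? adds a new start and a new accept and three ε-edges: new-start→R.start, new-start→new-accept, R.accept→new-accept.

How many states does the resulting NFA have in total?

Bottom-up over the parse tree:
Each of the 5 symbol leaves contributes a 2-state fragment.
  1·1 → 3 states
  (1·1)* → 5 states
  (1·1)*·0 → 6 states
  ((1·1)*·0)* → 8 states
  ((1·1)*·0)*·0 → 9 states
  (((1·1)*·0)*·0)? → 11 states
  1·(((1·1)*·0)*·0)? → 12 states

12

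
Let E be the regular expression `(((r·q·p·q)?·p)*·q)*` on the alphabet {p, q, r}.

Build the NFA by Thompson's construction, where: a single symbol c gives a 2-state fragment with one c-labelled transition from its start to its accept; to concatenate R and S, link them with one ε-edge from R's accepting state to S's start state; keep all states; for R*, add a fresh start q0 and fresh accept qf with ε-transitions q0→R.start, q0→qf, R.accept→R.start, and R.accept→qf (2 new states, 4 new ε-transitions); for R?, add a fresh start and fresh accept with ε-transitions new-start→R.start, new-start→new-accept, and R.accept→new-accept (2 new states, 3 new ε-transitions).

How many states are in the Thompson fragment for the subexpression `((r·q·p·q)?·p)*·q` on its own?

Fragment for `((r·q·p·q)?·p)*·q`:
Each of the 6 symbol leaves contributes a 2-state fragment.
  r·q·p·q → 8 states
  (r·q·p·q)? → 10 states
  (r·q·p·q)?·p → 12 states
  ((r·q·p·q)?·p)* → 14 states
  ((r·q·p·q)?·p)*·q → 16 states

16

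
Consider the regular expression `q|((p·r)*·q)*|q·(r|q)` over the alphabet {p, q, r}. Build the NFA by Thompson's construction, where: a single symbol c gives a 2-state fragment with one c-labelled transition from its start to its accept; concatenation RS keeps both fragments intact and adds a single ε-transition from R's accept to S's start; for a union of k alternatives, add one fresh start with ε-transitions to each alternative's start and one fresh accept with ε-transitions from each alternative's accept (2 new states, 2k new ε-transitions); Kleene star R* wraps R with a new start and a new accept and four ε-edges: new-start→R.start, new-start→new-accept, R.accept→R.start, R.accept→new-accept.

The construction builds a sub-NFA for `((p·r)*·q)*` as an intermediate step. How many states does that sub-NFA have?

10

Fragment for `((p·r)*·q)*`:
Each of the 3 symbol leaves contributes a 2-state fragment.
  p·r = 4 states
  (p·r)* = 6 states
  (p·r)*·q = 8 states
  ((p·r)*·q)* = 10 states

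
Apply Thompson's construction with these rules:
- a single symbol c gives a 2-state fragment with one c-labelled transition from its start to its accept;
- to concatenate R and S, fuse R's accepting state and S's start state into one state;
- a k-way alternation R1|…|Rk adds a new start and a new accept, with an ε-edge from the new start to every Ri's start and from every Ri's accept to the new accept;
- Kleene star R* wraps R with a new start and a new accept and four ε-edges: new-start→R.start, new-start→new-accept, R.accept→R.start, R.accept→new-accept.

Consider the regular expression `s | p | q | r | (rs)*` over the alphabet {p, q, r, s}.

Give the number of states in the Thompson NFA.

15

Building bottom-up:
Each of the 6 symbol leaves contributes a 2-state fragment.
  rs : 3 states
  (rs)* : 5 states
  s | p | q | r | (rs)* : 15 states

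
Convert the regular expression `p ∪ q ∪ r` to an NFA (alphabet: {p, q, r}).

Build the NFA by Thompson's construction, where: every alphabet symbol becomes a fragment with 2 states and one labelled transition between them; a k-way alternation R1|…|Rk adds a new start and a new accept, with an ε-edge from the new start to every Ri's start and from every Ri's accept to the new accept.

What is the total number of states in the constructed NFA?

8

By structural recursion:
Each of the 3 symbol leaves contributes a 2-state fragment.
  p ∪ q ∪ r : 8 states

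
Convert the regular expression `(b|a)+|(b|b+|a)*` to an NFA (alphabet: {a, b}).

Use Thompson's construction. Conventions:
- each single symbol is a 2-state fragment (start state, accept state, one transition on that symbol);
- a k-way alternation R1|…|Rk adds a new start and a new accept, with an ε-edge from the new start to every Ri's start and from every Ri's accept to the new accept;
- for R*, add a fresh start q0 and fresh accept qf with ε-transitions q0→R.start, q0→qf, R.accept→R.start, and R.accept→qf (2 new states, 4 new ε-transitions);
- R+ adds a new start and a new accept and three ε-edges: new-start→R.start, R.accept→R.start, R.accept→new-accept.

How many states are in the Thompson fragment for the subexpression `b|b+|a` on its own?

10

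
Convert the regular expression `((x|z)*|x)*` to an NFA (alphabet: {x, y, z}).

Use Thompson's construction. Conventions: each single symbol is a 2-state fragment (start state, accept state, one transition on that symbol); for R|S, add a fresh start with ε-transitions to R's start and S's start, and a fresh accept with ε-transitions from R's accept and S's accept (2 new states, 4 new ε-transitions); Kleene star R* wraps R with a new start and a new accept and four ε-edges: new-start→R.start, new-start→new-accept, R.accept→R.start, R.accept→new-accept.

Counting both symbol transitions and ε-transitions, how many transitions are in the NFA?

19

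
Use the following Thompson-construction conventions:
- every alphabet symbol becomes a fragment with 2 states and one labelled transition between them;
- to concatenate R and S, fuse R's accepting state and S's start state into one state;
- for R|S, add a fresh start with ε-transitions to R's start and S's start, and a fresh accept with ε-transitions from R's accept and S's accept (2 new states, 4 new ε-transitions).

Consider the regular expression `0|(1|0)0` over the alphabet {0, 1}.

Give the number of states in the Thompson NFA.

Bottom-up over the parse tree:
Each of the 4 symbol leaves contributes a 2-state fragment.
  1|0 → 6 states
  (1|0)0 → 7 states
  0|(1|0)0 → 11 states

11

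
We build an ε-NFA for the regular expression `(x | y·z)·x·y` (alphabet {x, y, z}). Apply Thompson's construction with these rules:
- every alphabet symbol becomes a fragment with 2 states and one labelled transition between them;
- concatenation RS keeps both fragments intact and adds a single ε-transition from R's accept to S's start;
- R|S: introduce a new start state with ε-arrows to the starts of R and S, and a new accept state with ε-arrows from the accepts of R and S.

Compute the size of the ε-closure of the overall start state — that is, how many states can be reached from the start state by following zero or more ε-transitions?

3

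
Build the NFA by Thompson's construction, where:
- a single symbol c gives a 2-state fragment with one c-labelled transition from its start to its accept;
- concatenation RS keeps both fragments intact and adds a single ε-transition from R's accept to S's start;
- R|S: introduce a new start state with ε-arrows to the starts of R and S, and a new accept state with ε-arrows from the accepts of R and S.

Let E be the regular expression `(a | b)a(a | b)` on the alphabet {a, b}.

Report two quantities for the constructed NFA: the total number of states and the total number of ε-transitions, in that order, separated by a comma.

Recursing over subexpressions:
Each of the 5 symbol leaves contributes 2 states and 0 ε-transitions.
  a | b : 6 states, 4 ε-transitions
  a | b : 6 states, 4 ε-transitions
  (a | b)a(a | b) : 14 states, 10 ε-transitions

14, 10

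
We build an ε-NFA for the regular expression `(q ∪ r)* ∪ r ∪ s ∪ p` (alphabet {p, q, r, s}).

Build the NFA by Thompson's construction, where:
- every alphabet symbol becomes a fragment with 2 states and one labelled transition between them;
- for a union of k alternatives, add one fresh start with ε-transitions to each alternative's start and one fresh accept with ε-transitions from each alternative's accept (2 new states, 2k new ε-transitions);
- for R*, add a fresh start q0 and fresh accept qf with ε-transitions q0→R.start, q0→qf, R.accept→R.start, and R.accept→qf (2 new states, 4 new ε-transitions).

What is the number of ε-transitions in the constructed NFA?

16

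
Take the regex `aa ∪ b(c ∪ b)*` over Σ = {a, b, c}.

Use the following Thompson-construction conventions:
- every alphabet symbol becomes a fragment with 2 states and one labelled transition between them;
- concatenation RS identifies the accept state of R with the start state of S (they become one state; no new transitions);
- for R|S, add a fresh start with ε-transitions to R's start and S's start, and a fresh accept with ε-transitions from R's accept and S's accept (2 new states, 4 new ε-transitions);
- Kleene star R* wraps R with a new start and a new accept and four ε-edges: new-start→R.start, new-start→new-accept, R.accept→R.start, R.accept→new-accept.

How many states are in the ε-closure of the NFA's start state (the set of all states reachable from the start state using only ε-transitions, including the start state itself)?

Let C(F) = |ε-closure(F.start)| within fragment F, and note whether F accepts ε. Symbol fragments have C = 1 and do not accept ε. Then:
  aa : same as the first factor's closure: |closure| = 1
  c ∪ b : |closure| = 1 + 1 + 1 = 3 (the new accept is not ε-reachable since no branch accepts ε)
  (c ∪ b)* : the star's fresh start ε-reaches both the body's start and the fresh accept: |closure| = 2 + 3 = 5
  b(c ∪ b)* : same as the first factor's closure: |closure| = 1
  aa ∪ b(c ∪ b)* : |closure| = 1 + 1 + 1 = 3 (the new accept is not ε-reachable since no branch accepts ε)

3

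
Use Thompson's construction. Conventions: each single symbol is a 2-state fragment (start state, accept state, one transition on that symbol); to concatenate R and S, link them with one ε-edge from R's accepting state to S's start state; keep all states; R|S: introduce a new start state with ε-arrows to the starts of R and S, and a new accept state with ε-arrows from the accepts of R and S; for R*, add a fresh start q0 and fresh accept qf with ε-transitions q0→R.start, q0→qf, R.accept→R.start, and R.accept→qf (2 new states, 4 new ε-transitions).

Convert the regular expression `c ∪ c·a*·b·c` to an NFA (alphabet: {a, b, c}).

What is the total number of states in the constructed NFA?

14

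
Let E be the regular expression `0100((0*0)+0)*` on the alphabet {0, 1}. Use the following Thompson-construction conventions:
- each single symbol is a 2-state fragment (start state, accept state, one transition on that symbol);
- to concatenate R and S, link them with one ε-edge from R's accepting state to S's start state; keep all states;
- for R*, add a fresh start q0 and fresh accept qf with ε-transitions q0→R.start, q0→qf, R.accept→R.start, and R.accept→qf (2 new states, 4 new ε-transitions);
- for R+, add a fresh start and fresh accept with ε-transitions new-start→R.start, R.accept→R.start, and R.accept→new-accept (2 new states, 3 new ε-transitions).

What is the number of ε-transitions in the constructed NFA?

Building bottom-up:
Each of the 7 symbol leaves contributes 0 ε-transitions.
  0* → 4 ε-transitions
  0*0 → 5 ε-transitions
  (0*0)+ → 8 ε-transitions
  (0*0)+0 → 9 ε-transitions
  ((0*0)+0)* → 13 ε-transitions
  0100((0*0)+0)* → 17 ε-transitions

17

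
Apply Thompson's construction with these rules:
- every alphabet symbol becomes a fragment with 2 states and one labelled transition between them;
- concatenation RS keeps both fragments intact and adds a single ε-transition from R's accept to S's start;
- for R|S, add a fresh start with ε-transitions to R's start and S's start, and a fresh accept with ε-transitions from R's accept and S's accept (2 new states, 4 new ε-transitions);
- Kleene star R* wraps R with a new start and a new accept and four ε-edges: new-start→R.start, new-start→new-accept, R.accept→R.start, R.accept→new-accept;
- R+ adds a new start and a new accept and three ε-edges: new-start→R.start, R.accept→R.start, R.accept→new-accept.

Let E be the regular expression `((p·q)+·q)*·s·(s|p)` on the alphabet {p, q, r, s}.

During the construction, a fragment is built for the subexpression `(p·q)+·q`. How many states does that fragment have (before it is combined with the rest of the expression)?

Fragment for `(p·q)+·q`:
Each of the 3 symbol leaves contributes a 2-state fragment.
  p·q = 4 states
  (p·q)+ = 6 states
  (p·q)+·q = 8 states

8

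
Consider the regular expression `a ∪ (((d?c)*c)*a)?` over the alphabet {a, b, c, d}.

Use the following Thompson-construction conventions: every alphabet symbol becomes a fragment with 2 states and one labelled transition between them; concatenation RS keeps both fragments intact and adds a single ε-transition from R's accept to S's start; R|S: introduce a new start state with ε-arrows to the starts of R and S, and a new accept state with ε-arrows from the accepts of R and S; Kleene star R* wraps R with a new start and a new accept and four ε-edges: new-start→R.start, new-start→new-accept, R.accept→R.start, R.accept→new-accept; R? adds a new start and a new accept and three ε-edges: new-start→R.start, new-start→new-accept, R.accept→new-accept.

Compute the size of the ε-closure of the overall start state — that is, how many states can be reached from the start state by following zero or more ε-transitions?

Compute the ε-closure size of each fragment's start state recursively; a symbol fragment's start has no outgoing ε-edge, so its closure is just itself (size 1).
  d? → |closure| = 1 (new start) + 1 (body) + 1 (new accept, via ε) = 3
  d?c → the left operand accepts ε, so the closure extends into the next operand (via the concat ε-link); |closure| = 3 + 1 = 4
  (d?c)* → |closure| = 1 (new start) + 4 (body) + 1 (new accept) = 6
  (d?c)*c → |closure| = 6 + 1 = 7 (closure spills across the concat boundary because the left factor accepts ε)
  ((d?c)*c)* → the star's fresh start ε-reaches both the body's start and the fresh accept: |closure| = 2 + 7 = 9
  ((d?c)*c)*a → the left operand accepts ε, so the closure extends into the next operand (via the concat ε-link); |closure| = 9 + 1 = 10
  (((d?c)*c)*a)? → |closure| = 1 (new start) + 10 (body) + 1 (new accept, via ε) = 12
  a ∪ (((d?c)*c)*a)? → new start ε-reaches every alternative's start; at least one alternative accepts ε, so the union's new accept is reached too: |closure| = 1 + 1 + 12 + 1 = 15

15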